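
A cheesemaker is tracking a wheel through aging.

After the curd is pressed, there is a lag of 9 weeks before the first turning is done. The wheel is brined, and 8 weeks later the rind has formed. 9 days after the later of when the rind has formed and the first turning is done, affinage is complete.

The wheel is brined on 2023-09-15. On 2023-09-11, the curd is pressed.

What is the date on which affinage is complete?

2023-11-22

The wheel is brined: Sep 15, 2023.
The rind has formed: Sep 15, 2023 + 8 weeks = Nov 10, 2023.
The curd is pressed: Sep 11, 2023.
The first turning is done: Sep 11, 2023 + 9 weeks = Nov 13, 2023.
Both prerequisites met — the rind has formed (Nov 10, 2023), the first turning is done (Nov 13, 2023); the later is Nov 13, 2023.
Affinage is complete: Nov 13, 2023 + 9 days = Nov 22, 2023.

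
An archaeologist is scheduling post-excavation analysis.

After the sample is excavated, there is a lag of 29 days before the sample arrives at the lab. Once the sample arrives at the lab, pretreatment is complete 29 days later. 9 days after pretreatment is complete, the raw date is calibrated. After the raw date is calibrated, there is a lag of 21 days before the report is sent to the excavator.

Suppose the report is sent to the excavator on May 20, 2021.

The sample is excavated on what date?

The report is sent to the excavator: May 20, 2021.
The raw date is calibrated: May 20, 2021 − 21 days = Apr 29, 2021.
Pretreatment is complete: Apr 29, 2021 − 9 days = Apr 20, 2021.
The sample arrives at the lab: Apr 20, 2021 − 29 days = Mar 22, 2021.
The sample is excavated: Mar 22, 2021 − 29 days = Feb 21, 2021.

February 21, 2021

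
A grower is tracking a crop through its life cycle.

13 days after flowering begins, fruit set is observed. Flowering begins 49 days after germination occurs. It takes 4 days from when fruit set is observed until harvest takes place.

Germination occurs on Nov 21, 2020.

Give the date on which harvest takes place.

Germination occurs: Nov 21, 2020.
Flowering begins: Nov 21, 2020 + 49 days = Jan 9, 2021.
Fruit set is observed: Jan 9, 2021 + 13 days = Jan 22, 2021.
Harvest takes place: Jan 22, 2021 + 4 days = Jan 26, 2021.

Jan 26, 2021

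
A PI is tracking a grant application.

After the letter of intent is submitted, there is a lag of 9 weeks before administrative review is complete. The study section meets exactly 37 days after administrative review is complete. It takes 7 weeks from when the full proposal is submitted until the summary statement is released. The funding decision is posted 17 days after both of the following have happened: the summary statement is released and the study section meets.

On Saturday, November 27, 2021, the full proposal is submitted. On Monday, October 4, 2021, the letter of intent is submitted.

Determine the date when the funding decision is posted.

Tuesday, February 1, 2022

The full proposal is submitted: Nov 27, 2021.
The summary statement is released: Nov 27, 2021 + 7 weeks = Jan 15, 2022.
The letter of intent is submitted: Oct 4, 2021.
Administrative review is complete: Oct 4, 2021 + 9 weeks = Dec 6, 2021.
The study section meets: Dec 6, 2021 + 37 days = Jan 12, 2022.
Both prerequisites met — the summary statement is released (Jan 15, 2022), the study section meets (Jan 12, 2022); the later is Jan 15, 2022.
The funding decision is posted: Jan 15, 2022 + 17 days = Feb 1, 2022.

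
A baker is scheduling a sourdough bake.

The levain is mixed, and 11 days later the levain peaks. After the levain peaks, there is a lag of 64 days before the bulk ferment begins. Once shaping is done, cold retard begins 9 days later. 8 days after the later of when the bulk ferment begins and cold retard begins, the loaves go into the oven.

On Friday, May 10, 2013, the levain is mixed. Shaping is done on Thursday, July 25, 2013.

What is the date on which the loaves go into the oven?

Sunday, August 11, 2013

The levain is mixed: May 10, 2013.
The levain peaks: May 10, 2013 + 11 days = May 21, 2013.
The bulk ferment begins: May 21, 2013 + 64 days = Jul 24, 2013.
Shaping is done: Jul 25, 2013.
Cold retard begins: Jul 25, 2013 + 9 days = Aug 3, 2013.
Both prerequisites met — the bulk ferment begins (Jul 24, 2013), cold retard begins (Aug 3, 2013); the later is Aug 3, 2013.
The loaves go into the oven: Aug 3, 2013 + 8 days = Aug 11, 2013.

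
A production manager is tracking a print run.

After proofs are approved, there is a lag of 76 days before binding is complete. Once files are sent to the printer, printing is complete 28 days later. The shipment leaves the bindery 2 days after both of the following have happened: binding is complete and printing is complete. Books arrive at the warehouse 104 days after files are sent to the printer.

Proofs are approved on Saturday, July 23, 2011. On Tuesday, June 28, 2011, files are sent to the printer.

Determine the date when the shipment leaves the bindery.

Sunday, October 9, 2011

Proofs are approved: Jul 23, 2011.
Binding is complete: Jul 23, 2011 + 76 days = Oct 7, 2011.
Files are sent to the printer: Jun 28, 2011.
Printing is complete: Jun 28, 2011 + 28 days = Jul 26, 2011.
Both prerequisites met — binding is complete (Oct 7, 2011), printing is complete (Jul 26, 2011); the later is Oct 7, 2011.
The shipment leaves the bindery: Oct 7, 2011 + 2 days = Oct 9, 2011.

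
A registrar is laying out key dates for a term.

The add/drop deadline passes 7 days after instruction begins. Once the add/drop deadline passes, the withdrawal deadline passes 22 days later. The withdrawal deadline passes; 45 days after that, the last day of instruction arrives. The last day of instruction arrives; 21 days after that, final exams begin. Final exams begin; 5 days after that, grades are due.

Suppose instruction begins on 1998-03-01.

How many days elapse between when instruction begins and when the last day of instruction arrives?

74 days

Causal path: instruction begins → the add/drop deadline passes → the withdrawal deadline passes → the last day of instruction arrives.
Total delay along the path: 7 + 22 + 45 = 74 days.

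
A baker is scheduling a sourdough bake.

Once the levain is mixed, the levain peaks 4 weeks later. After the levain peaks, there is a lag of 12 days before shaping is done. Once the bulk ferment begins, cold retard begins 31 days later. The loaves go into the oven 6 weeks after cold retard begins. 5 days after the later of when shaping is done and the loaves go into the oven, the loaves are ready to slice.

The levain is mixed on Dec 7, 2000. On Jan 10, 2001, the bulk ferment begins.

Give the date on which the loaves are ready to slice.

Mar 29, 2001

The levain is mixed: Dec 7, 2000.
The levain peaks: Dec 7, 2000 + 4 weeks = Jan 4, 2001.
Shaping is done: Jan 4, 2001 + 12 days = Jan 16, 2001.
The bulk ferment begins: Jan 10, 2001.
Cold retard begins: Jan 10, 2001 + 31 days = Feb 10, 2001.
The loaves go into the oven: Feb 10, 2001 + 6 weeks = Mar 24, 2001.
Both prerequisites met — shaping is done (Jan 16, 2001), the loaves go into the oven (Mar 24, 2001); the later is Mar 24, 2001.
The loaves are ready to slice: Mar 24, 2001 + 5 days = Mar 29, 2001.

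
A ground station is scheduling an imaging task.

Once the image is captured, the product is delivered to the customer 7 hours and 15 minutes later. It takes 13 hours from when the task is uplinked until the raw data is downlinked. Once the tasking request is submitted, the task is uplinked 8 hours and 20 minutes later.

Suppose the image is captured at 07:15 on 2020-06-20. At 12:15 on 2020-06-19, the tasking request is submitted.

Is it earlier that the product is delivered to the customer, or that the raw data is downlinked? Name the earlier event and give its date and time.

The raw data is downlinked — 09:35 on 2020-06-20

The image is captured: 07:15 Jun 20, 2020.
The product is delivered to the customer: 07:15 Jun 20, 2020 + 7h15m = 14:30 Jun 20, 2020.
The tasking request is submitted: 12:15 Jun 19, 2020.
The task is uplinked: 12:15 Jun 19, 2020 + 8h20m = 20:35 Jun 19, 2020.
The raw data is downlinked: 20:35 Jun 19, 2020 + 13h = 09:35 Jun 20, 2020.
Comparing: the product is delivered to the customer at 14:30 Jun 20, 2020 vs the raw data is downlinked at 09:35 Jun 20, 2020. Earlier: the raw data is downlinked.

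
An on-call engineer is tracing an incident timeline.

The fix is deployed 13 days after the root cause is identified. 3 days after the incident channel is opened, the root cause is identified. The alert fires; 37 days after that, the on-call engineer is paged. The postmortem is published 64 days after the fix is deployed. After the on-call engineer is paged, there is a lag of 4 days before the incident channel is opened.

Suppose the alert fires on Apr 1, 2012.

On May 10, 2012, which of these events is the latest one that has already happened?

The alert fires: Apr 1, 2012.
The on-call engineer is paged: Apr 1, 2012 + 37 days = May 8, 2012.
The incident channel is opened: May 8, 2012 + 4 days = May 12, 2012.
The root cause is identified: May 12, 2012 + 3 days = May 15, 2012.
The fix is deployed: May 15, 2012 + 13 days = May 28, 2012.
The postmortem is published: May 28, 2012 + 64 days = Jul 31, 2012.
May 10, 2012 falls between when the on-call engineer is paged (May 8, 2012) and when the incident channel is opened (May 12, 2012).

The on-call engineer is paged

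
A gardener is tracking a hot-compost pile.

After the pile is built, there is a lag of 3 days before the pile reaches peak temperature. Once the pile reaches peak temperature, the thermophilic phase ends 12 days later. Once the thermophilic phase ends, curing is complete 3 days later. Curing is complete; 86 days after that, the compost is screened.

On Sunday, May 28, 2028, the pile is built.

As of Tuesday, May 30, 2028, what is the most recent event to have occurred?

The pile is built: May 28, 2028.
The pile reaches peak temperature: May 28, 2028 + 3 days = May 31, 2028.
The thermophilic phase ends: May 31, 2028 + 12 days = Jun 12, 2028.
Curing is complete: Jun 12, 2028 + 3 days = Jun 15, 2028.
The compost is screened: Jun 15, 2028 + 86 days = Sep 9, 2028.
May 30, 2028 falls between when the pile is built (May 28, 2028) and when the pile reaches peak temperature (May 31, 2028).

The pile is built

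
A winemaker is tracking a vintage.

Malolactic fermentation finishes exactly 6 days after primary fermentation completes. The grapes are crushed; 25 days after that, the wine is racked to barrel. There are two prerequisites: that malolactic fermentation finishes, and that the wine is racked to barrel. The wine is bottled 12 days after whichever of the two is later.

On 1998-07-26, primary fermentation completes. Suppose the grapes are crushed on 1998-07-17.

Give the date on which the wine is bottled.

Primary fermentation completes: Jul 26, 1998.
Malolactic fermentation finishes: Jul 26, 1998 + 6 days = Aug 1, 1998.
The grapes are crushed: Jul 17, 1998.
The wine is racked to barrel: Jul 17, 1998 + 25 days = Aug 11, 1998.
Both prerequisites met — malolactic fermentation finishes (Aug 1, 1998), the wine is racked to barrel (Aug 11, 1998); the later is Aug 11, 1998.
The wine is bottled: Aug 11, 1998 + 12 days = Aug 23, 1998.

1998-08-23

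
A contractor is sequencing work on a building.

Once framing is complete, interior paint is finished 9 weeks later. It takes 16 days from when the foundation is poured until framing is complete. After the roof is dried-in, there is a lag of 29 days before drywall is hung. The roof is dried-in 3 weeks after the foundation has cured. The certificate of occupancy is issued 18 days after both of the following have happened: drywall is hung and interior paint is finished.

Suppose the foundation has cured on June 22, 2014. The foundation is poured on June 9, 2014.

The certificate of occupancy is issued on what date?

September 14, 2014

The foundation has cured: Jun 22, 2014.
The roof is dried-in: Jun 22, 2014 + 3 weeks = Jul 13, 2014.
Drywall is hung: Jul 13, 2014 + 29 days = Aug 11, 2014.
The foundation is poured: Jun 9, 2014.
Framing is complete: Jun 9, 2014 + 16 days = Jun 25, 2014.
Interior paint is finished: Jun 25, 2014 + 9 weeks = Aug 27, 2014.
Both prerequisites met — drywall is hung (Aug 11, 2014), interior paint is finished (Aug 27, 2014); the later is Aug 27, 2014.
The certificate of occupancy is issued: Aug 27, 2014 + 18 days = Sep 14, 2014.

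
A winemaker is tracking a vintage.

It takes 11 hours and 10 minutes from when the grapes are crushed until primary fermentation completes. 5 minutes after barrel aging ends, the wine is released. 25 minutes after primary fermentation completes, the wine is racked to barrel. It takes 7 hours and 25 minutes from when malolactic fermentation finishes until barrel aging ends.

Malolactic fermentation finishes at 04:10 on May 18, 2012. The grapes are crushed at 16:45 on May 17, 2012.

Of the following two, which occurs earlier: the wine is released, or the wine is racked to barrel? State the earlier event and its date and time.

Malolactic fermentation finishes: 04:10 May 18, 2012.
Barrel aging ends: 04:10 May 18, 2012 + 7h25m = 11:35 May 18, 2012.
The wine is released: 11:35 May 18, 2012 + 5m = 11:40 May 18, 2012.
The grapes are crushed: 16:45 May 17, 2012.
Primary fermentation completes: 16:45 May 17, 2012 + 11h10m = 03:55 May 18, 2012.
The wine is racked to barrel: 03:55 May 18, 2012 + 25m = 04:20 May 18, 2012.
Comparing: the wine is released at 11:40 May 18, 2012 vs the wine is racked to barrel at 04:20 May 18, 2012. Earlier: the wine is racked to barrel.

The wine is racked to barrel — 04:20 on May 18, 2012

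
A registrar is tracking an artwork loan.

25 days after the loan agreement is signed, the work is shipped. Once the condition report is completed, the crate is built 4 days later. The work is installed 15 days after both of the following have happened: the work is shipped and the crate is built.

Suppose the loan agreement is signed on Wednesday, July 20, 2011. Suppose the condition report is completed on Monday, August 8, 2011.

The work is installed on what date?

Monday, August 29, 2011

The loan agreement is signed: Jul 20, 2011.
The work is shipped: Jul 20, 2011 + 25 days = Aug 14, 2011.
The condition report is completed: Aug 8, 2011.
The crate is built: Aug 8, 2011 + 4 days = Aug 12, 2011.
Both prerequisites met — the work is shipped (Aug 14, 2011), the crate is built (Aug 12, 2011); the later is Aug 14, 2011.
The work is installed: Aug 14, 2011 + 15 days = Aug 29, 2011.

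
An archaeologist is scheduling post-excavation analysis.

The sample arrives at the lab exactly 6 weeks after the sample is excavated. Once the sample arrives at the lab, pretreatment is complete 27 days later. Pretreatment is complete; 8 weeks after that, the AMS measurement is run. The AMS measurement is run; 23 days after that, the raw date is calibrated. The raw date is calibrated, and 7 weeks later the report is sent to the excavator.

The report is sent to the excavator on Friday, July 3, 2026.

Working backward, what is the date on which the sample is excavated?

The report is sent to the excavator: Jul 3, 2026.
The raw date is calibrated: Jul 3, 2026 − 7 weeks = May 15, 2026.
The AMS measurement is run: May 15, 2026 − 23 days = Apr 22, 2026.
Pretreatment is complete: Apr 22, 2026 − 8 weeks = Feb 25, 2026.
The sample arrives at the lab: Feb 25, 2026 − 27 days = Jan 29, 2026.
The sample is excavated: Jan 29, 2026 − 6 weeks = Dec 18, 2025.

Thursday, December 18, 2025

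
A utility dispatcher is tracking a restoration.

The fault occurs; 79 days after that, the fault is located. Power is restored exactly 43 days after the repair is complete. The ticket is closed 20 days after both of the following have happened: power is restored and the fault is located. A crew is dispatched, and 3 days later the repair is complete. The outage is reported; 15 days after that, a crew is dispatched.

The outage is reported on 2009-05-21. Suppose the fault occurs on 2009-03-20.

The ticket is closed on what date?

The outage is reported: May 21, 2009.
A crew is dispatched: May 21, 2009 + 15 days = Jun 5, 2009.
The repair is complete: Jun 5, 2009 + 3 days = Jun 8, 2009.
Power is restored: Jun 8, 2009 + 43 days = Jul 21, 2009.
The fault occurs: Mar 20, 2009.
The fault is located: Mar 20, 2009 + 79 days = Jun 7, 2009.
Both prerequisites met — power is restored (Jul 21, 2009), the fault is located (Jun 7, 2009); the later is Jul 21, 2009.
The ticket is closed: Jul 21, 2009 + 20 days = Aug 10, 2009.

2009-08-10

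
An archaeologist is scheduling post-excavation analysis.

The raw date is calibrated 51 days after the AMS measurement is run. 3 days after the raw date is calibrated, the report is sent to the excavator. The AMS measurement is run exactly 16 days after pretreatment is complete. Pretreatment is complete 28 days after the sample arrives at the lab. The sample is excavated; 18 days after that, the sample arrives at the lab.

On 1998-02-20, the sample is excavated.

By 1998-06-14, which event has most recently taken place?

The raw date is calibrated

The sample is excavated: Feb 20, 1998.
The sample arrives at the lab: Feb 20, 1998 + 18 days = Mar 10, 1998.
Pretreatment is complete: Mar 10, 1998 + 28 days = Apr 7, 1998.
The AMS measurement is run: Apr 7, 1998 + 16 days = Apr 23, 1998.
The raw date is calibrated: Apr 23, 1998 + 51 days = Jun 13, 1998.
The report is sent to the excavator: Jun 13, 1998 + 3 days = Jun 16, 1998.
Jun 14, 1998 falls between when the raw date is calibrated (Jun 13, 1998) and when the report is sent to the excavator (Jun 16, 1998).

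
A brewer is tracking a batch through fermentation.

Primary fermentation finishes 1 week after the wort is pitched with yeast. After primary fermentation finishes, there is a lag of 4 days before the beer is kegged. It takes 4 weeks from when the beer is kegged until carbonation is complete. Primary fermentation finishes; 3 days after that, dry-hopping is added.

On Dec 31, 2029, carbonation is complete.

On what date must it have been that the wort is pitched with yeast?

Nov 22, 2029

Carbonation is complete: Dec 31, 2029.
The beer is kegged: Dec 31, 2029 − 4 weeks = Dec 3, 2029.
Primary fermentation finishes: Dec 3, 2029 − 4 days = Nov 29, 2029.
The wort is pitched with yeast: Nov 29, 2029 − 1 week = Nov 22, 2029.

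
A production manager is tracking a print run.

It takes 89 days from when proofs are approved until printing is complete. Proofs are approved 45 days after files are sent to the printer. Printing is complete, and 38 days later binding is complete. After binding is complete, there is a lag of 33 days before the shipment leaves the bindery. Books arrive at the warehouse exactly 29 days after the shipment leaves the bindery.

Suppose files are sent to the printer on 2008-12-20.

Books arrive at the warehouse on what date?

Files are sent to the printer: Dec 20, 2008.
Proofs are approved: Dec 20, 2008 + 45 days = Feb 3, 2009.
Printing is complete: Feb 3, 2009 + 89 days = May 3, 2009.
Binding is complete: May 3, 2009 + 38 days = Jun 10, 2009.
The shipment leaves the bindery: Jun 10, 2009 + 33 days = Jul 13, 2009.
Books arrive at the warehouse: Jul 13, 2009 + 29 days = Aug 11, 2009.

2009-08-11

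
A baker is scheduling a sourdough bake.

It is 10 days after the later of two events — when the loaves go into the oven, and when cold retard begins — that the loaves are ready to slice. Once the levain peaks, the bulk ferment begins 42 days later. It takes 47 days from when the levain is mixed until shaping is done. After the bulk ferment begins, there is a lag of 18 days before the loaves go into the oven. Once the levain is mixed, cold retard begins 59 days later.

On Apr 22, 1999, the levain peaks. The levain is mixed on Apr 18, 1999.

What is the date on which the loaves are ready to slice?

The levain peaks: Apr 22, 1999.
The bulk ferment begins: Apr 22, 1999 + 42 days = Jun 3, 1999.
The loaves go into the oven: Jun 3, 1999 + 18 days = Jun 21, 1999.
The levain is mixed: Apr 18, 1999.
Cold retard begins: Apr 18, 1999 + 59 days = Jun 16, 1999.
Both prerequisites met — the loaves go into the oven (Jun 21, 1999), cold retard begins (Jun 16, 1999); the later is Jun 21, 1999.
The loaves are ready to slice: Jun 21, 1999 + 10 days = Jul 1, 1999.

Jul 1, 1999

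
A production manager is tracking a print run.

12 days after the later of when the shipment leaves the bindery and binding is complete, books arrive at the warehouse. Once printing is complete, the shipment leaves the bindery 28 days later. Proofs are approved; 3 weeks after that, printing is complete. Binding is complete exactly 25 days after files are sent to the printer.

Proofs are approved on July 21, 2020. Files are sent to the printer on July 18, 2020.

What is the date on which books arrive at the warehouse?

Proofs are approved: Jul 21, 2020.
Printing is complete: Jul 21, 2020 + 3 weeks = Aug 11, 2020.
The shipment leaves the bindery: Aug 11, 2020 + 28 days = Sep 8, 2020.
Files are sent to the printer: Jul 18, 2020.
Binding is complete: Jul 18, 2020 + 25 days = Aug 12, 2020.
Both prerequisites met — the shipment leaves the bindery (Sep 8, 2020), binding is complete (Aug 12, 2020); the later is Sep 8, 2020.
Books arrive at the warehouse: Sep 8, 2020 + 12 days = Sep 20, 2020.

September 20, 2020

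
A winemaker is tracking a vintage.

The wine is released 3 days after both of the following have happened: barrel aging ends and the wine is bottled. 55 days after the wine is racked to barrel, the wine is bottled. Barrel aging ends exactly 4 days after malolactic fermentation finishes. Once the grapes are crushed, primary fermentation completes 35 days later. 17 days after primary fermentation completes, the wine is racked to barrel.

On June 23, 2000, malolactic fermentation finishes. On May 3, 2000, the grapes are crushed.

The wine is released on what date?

August 21, 2000

Malolactic fermentation finishes: Jun 23, 2000.
Barrel aging ends: Jun 23, 2000 + 4 days = Jun 27, 2000.
The grapes are crushed: May 3, 2000.
Primary fermentation completes: May 3, 2000 + 35 days = Jun 7, 2000.
The wine is racked to barrel: Jun 7, 2000 + 17 days = Jun 24, 2000.
The wine is bottled: Jun 24, 2000 + 55 days = Aug 18, 2000.
Both prerequisites met — barrel aging ends (Jun 27, 2000), the wine is bottled (Aug 18, 2000); the later is Aug 18, 2000.
The wine is released: Aug 18, 2000 + 3 days = Aug 21, 2000.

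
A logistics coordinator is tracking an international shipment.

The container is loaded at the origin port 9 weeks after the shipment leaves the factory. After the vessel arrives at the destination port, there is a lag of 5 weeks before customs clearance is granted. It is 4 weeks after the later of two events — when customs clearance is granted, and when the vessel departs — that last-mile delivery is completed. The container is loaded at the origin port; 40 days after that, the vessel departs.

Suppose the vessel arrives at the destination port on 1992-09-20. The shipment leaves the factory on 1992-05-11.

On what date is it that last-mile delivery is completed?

1992-11-22

The vessel arrives at the destination port: Sep 20, 1992.
Customs clearance is granted: Sep 20, 1992 + 5 weeks = Oct 25, 1992.
The shipment leaves the factory: May 11, 1992.
The container is loaded at the origin port: May 11, 1992 + 9 weeks = Jul 13, 1992.
The vessel departs: Jul 13, 1992 + 40 days = Aug 22, 1992.
Both prerequisites met — customs clearance is granted (Oct 25, 1992), the vessel departs (Aug 22, 1992); the later is Oct 25, 1992.
Last-mile delivery is completed: Oct 25, 1992 + 4 weeks = Nov 22, 1992.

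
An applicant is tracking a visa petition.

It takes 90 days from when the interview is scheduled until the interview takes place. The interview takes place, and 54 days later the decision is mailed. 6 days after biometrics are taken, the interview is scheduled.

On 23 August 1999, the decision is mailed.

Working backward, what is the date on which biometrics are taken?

26 March 1999

The decision is mailed: Aug 23, 1999.
The interview takes place: Aug 23, 1999 − 54 days = Jun 30, 1999.
The interview is scheduled: Jun 30, 1999 − 90 days = Apr 1, 1999.
Biometrics are taken: Apr 1, 1999 − 6 days = Mar 26, 1999.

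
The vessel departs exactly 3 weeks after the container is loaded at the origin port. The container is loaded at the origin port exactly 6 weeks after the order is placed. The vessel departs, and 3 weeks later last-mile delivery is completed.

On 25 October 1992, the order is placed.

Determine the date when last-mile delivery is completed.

The order is placed: Oct 25, 1992.
The container is loaded at the origin port: Oct 25, 1992 + 6 weeks = Dec 6, 1992.
The vessel departs: Dec 6, 1992 + 3 weeks = Dec 27, 1992.
Last-mile delivery is completed: Dec 27, 1992 + 3 weeks = Jan 17, 1993.

17 January 1993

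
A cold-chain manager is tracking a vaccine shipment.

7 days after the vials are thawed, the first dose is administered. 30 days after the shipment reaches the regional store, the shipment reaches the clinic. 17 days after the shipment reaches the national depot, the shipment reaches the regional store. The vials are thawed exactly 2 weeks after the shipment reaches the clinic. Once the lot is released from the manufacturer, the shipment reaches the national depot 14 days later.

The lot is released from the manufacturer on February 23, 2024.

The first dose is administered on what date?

May 15, 2024

The lot is released from the manufacturer: Feb 23, 2024.
The shipment reaches the national depot: Feb 23, 2024 + 14 days = Mar 8, 2024.
The shipment reaches the regional store: Mar 8, 2024 + 17 days = Mar 25, 2024.
The shipment reaches the clinic: Mar 25, 2024 + 30 days = Apr 24, 2024.
The vials are thawed: Apr 24, 2024 + 2 weeks = May 8, 2024.
The first dose is administered: May 8, 2024 + 7 days = May 15, 2024.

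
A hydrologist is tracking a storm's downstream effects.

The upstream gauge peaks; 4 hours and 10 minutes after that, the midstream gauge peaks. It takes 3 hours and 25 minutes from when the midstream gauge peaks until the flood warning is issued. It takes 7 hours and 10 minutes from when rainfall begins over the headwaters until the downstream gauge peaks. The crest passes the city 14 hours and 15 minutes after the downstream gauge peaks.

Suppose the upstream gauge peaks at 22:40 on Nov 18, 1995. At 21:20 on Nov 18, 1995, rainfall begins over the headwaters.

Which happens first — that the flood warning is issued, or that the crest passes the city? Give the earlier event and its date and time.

The flood warning is issued — 06:15 on Nov 19, 1995

The upstream gauge peaks: 22:40 Nov 18, 1995.
The midstream gauge peaks: 22:40 Nov 18, 1995 + 4h10m = 02:50 Nov 19, 1995.
The flood warning is issued: 02:50 Nov 19, 1995 + 3h25m = 06:15 Nov 19, 1995.
Rainfall begins over the headwaters: 21:20 Nov 18, 1995.
The downstream gauge peaks: 21:20 Nov 18, 1995 + 7h10m = 04:30 Nov 19, 1995.
The crest passes the city: 04:30 Nov 19, 1995 + 14h15m = 18:45 Nov 19, 1995.
Comparing: the flood warning is issued at 06:15 Nov 19, 1995 vs the crest passes the city at 18:45 Nov 19, 1995. Earlier: the flood warning is issued.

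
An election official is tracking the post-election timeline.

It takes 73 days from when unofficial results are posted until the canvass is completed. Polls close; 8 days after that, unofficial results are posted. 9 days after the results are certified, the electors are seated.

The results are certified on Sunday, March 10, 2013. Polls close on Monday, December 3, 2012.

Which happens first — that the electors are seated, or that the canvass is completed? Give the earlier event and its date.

The results are certified: Mar 10, 2013.
The electors are seated: Mar 10, 2013 + 9 days = Mar 19, 2013.
Polls close: Dec 3, 2012.
Unofficial results are posted: Dec 3, 2012 + 8 days = Dec 11, 2012.
The canvass is completed: Dec 11, 2012 + 73 days = Feb 22, 2013.
Comparing: the electors are seated on Mar 19, 2013 vs the canvass is completed on Feb 22, 2013. Earlier: the canvass is completed.

The canvass is completed — Friday, February 22, 2013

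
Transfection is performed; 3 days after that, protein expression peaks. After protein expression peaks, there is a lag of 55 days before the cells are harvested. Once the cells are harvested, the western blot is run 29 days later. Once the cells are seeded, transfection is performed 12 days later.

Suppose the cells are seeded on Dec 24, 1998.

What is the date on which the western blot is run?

Apr 2, 1999

The cells are seeded: Dec 24, 1998.
Transfection is performed: Dec 24, 1998 + 12 days = Jan 5, 1999.
Protein expression peaks: Jan 5, 1999 + 3 days = Jan 8, 1999.
The cells are harvested: Jan 8, 1999 + 55 days = Mar 4, 1999.
The western blot is run: Mar 4, 1999 + 29 days = Apr 2, 1999.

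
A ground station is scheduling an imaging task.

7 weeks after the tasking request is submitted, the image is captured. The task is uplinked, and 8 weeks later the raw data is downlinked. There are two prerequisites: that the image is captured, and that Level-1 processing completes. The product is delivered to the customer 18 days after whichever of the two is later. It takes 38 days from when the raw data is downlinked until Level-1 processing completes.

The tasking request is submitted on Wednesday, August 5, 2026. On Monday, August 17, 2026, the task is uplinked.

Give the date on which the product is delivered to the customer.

Monday, December 7, 2026

The tasking request is submitted: Aug 5, 2026.
The image is captured: Aug 5, 2026 + 7 weeks = Sep 23, 2026.
The task is uplinked: Aug 17, 2026.
The raw data is downlinked: Aug 17, 2026 + 8 weeks = Oct 12, 2026.
Level-1 processing completes: Oct 12, 2026 + 38 days = Nov 19, 2026.
Both prerequisites met — the image is captured (Sep 23, 2026), Level-1 processing completes (Nov 19, 2026); the later is Nov 19, 2026.
The product is delivered to the customer: Nov 19, 2026 + 18 days = Dec 7, 2026.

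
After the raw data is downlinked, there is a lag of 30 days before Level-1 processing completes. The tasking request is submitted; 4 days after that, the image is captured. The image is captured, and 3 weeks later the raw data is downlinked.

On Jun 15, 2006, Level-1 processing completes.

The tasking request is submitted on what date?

Level-1 processing completes: Jun 15, 2006.
The raw data is downlinked: Jun 15, 2006 − 30 days = May 16, 2006.
The image is captured: May 16, 2006 − 3 weeks = Apr 25, 2006.
The tasking request is submitted: Apr 25, 2006 − 4 days = Apr 21, 2006.

Apr 21, 2006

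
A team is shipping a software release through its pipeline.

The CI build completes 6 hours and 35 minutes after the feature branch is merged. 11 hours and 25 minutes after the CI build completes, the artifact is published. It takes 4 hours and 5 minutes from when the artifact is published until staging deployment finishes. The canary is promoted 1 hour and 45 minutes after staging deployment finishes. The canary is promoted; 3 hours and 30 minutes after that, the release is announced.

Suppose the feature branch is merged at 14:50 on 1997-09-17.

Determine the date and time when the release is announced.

The feature branch is merged: 14:50 Sep 17, 1997.
The CI build completes: 14:50 Sep 17, 1997 + 6h35m = 21:25 Sep 17, 1997.
The artifact is published: 21:25 Sep 17, 1997 + 11h25m = 08:50 Sep 18, 1997.
Staging deployment finishes: 08:50 Sep 18, 1997 + 4h05m = 12:55 Sep 18, 1997.
The canary is promoted: 12:55 Sep 18, 1997 + 1h45m = 14:40 Sep 18, 1997.
The release is announced: 14:40 Sep 18, 1997 + 3h30m = 18:10 Sep 18, 1997.

18:10 on 1997-09-18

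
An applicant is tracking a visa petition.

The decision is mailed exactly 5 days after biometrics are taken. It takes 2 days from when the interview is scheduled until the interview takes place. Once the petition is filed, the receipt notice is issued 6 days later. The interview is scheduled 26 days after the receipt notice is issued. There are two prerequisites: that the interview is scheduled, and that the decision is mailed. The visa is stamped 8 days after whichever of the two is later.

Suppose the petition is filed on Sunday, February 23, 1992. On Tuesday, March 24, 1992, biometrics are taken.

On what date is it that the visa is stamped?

The petition is filed: Feb 23, 1992.
The receipt notice is issued: Feb 23, 1992 + 6 days = Feb 29, 1992.
The interview is scheduled: Feb 29, 1992 + 26 days = Mar 26, 1992.
Biometrics are taken: Mar 24, 1992.
The decision is mailed: Mar 24, 1992 + 5 days = Mar 29, 1992.
Both prerequisites met — the interview is scheduled (Mar 26, 1992), the decision is mailed (Mar 29, 1992); the later is Mar 29, 1992.
The visa is stamped: Mar 29, 1992 + 8 days = Apr 6, 1992.

Monday, April 6, 1992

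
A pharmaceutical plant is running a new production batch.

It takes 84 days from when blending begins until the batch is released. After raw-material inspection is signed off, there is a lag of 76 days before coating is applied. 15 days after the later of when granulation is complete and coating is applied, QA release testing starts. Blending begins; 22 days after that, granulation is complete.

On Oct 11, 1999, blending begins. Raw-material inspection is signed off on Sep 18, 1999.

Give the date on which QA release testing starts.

Dec 18, 1999

Blending begins: Oct 11, 1999.
Granulation is complete: Oct 11, 1999 + 22 days = Nov 2, 1999.
Raw-material inspection is signed off: Sep 18, 1999.
Coating is applied: Sep 18, 1999 + 76 days = Dec 3, 1999.
Both prerequisites met — granulation is complete (Nov 2, 1999), coating is applied (Dec 3, 1999); the later is Dec 3, 1999.
QA release testing starts: Dec 3, 1999 + 15 days = Dec 18, 1999.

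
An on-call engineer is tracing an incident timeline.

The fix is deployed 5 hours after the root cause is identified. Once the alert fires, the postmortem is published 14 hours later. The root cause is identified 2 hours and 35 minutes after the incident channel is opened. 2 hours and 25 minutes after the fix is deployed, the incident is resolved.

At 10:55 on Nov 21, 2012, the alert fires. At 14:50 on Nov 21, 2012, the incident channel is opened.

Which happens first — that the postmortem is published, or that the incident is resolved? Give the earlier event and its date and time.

The alert fires: 10:55 Nov 21, 2012.
The postmortem is published: 10:55 Nov 21, 2012 + 14h = 00:55 Nov 22, 2012.
The incident channel is opened: 14:50 Nov 21, 2012.
The root cause is identified: 14:50 Nov 21, 2012 + 2h35m = 17:25 Nov 21, 2012.
The fix is deployed: 17:25 Nov 21, 2012 + 5h = 22:25 Nov 21, 2012.
The incident is resolved: 22:25 Nov 21, 2012 + 2h25m = 00:50 Nov 22, 2012.
Comparing: the postmortem is published at 00:55 Nov 22, 2012 vs the incident is resolved at 00:50 Nov 22, 2012. Earlier: the incident is resolved.

The incident is resolved — 00:50 on Nov 22, 2012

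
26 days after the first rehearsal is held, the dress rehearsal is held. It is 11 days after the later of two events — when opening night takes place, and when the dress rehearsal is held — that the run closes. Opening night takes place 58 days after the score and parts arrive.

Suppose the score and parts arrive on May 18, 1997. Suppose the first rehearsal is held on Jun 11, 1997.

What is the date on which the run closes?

The score and parts arrive: May 18, 1997.
Opening night takes place: May 18, 1997 + 58 days = Jul 15, 1997.
The first rehearsal is held: Jun 11, 1997.
The dress rehearsal is held: Jun 11, 1997 + 26 days = Jul 7, 1997.
Both prerequisites met — opening night takes place (Jul 15, 1997), the dress rehearsal is held (Jul 7, 1997); the later is Jul 15, 1997.
The run closes: Jul 15, 1997 + 11 days = Jul 26, 1997.

Jul 26, 1997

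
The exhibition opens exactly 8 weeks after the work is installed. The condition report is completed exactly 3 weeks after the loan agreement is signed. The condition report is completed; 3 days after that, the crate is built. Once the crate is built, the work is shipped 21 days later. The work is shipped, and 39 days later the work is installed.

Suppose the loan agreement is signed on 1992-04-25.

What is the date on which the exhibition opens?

The loan agreement is signed: Apr 25, 1992.
The condition report is completed: Apr 25, 1992 + 3 weeks = May 16, 1992.
The crate is built: May 16, 1992 + 3 days = May 19, 1992.
The work is shipped: May 19, 1992 + 21 days = Jun 9, 1992.
The work is installed: Jun 9, 1992 + 39 days = Jul 18, 1992.
The exhibition opens: Jul 18, 1992 + 8 weeks = Sep 12, 1992.

1992-09-12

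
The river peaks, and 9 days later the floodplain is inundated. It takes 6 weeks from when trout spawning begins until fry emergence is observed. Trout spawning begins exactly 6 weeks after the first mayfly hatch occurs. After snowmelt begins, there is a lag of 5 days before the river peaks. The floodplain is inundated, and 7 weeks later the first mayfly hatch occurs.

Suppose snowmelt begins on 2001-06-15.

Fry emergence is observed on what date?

Snowmelt begins: Jun 15, 2001.
The river peaks: Jun 15, 2001 + 5 days = Jun 20, 2001.
The floodplain is inundated: Jun 20, 2001 + 9 days = Jun 29, 2001.
The first mayfly hatch occurs: Jun 29, 2001 + 7 weeks = Aug 17, 2001.
Trout spawning begins: Aug 17, 2001 + 6 weeks = Sep 28, 2001.
Fry emergence is observed: Sep 28, 2001 + 6 weeks = Nov 9, 2001.

2001-11-09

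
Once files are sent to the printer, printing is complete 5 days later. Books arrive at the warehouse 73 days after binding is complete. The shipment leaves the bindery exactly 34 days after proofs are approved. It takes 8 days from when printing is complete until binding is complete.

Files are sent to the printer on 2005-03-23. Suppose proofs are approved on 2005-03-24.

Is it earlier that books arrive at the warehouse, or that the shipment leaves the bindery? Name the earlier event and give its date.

The shipment leaves the bindery — 2005-04-27

Files are sent to the printer: Mar 23, 2005.
Printing is complete: Mar 23, 2005 + 5 days = Mar 28, 2005.
Binding is complete: Mar 28, 2005 + 8 days = Apr 5, 2005.
Books arrive at the warehouse: Apr 5, 2005 + 73 days = Jun 17, 2005.
Proofs are approved: Mar 24, 2005.
The shipment leaves the bindery: Mar 24, 2005 + 34 days = Apr 27, 2005.
Comparing: books arrive at the warehouse on Jun 17, 2005 vs the shipment leaves the bindery on Apr 27, 2005. Earlier: the shipment leaves the bindery.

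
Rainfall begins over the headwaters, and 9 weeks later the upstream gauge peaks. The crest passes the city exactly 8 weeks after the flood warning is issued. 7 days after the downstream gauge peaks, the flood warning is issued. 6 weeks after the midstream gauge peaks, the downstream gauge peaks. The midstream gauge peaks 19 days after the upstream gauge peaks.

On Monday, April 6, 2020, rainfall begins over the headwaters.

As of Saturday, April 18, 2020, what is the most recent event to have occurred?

Rainfall begins over the headwaters: Apr 6, 2020.
The upstream gauge peaks: Apr 6, 2020 + 9 weeks = Jun 8, 2020.
The midstream gauge peaks: Jun 8, 2020 + 19 days = Jun 27, 2020.
The downstream gauge peaks: Jun 27, 2020 + 6 weeks = Aug 8, 2020.
The flood warning is issued: Aug 8, 2020 + 7 days = Aug 15, 2020.
The crest passes the city: Aug 15, 2020 + 8 weeks = Oct 10, 2020.
Apr 18, 2020 falls between when rainfall begins over the headwaters (Apr 6, 2020) and when the upstream gauge peaks (Jun 8, 2020).

Rainfall begins over the headwaters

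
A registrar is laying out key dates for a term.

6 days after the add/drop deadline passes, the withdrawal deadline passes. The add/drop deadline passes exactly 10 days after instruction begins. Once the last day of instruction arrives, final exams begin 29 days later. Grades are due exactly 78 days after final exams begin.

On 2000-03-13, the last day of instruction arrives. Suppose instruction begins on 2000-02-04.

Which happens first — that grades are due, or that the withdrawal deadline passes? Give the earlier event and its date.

The withdrawal deadline passes — 2000-02-20

The last day of instruction arrives: Mar 13, 2000.
Final exams begin: Mar 13, 2000 + 29 days = Apr 11, 2000.
Grades are due: Apr 11, 2000 + 78 days = Jun 28, 2000.
Instruction begins: Feb 4, 2000.
The add/drop deadline passes: Feb 4, 2000 + 10 days = Feb 14, 2000.
The withdrawal deadline passes: Feb 14, 2000 + 6 days = Feb 20, 2000.
Comparing: grades are due on Jun 28, 2000 vs the withdrawal deadline passes on Feb 20, 2000. Earlier: the withdrawal deadline passes.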